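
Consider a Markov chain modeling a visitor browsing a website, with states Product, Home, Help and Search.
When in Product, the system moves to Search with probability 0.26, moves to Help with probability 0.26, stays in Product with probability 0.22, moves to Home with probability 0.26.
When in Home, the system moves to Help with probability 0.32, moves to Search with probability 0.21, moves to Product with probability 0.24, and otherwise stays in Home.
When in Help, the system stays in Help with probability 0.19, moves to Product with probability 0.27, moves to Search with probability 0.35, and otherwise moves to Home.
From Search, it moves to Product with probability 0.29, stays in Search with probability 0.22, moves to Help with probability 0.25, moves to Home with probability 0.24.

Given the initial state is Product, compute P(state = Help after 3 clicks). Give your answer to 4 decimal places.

0.2533

Propagate the distribution vector 3 clicks from Product.
After 0 clicks: (1.0000, 0.0000, 0.0000, 0.0000)
After 1 click: (0.2200, 0.2600, 0.2600, 0.2600)
After 2 clicks: (0.2564, 0.2288, 0.2548, 0.2600)
After 3 clicks: (0.2555, 0.2301, 0.2533, 0.2611)
P(in Help after 3 clicks) = 0.2533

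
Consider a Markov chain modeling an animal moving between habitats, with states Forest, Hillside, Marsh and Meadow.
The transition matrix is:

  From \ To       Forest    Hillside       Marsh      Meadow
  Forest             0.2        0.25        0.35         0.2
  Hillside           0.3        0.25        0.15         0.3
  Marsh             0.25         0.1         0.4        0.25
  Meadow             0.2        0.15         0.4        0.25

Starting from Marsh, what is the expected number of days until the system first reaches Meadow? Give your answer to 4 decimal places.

Let t(s) be the expected number of days to first reach Meadow from state s, with t(Meadow) = 0. Conditioning on the first day:
t(Forest) = 1 + 0.2·t(Forest) + 0.25·t(Hillside) + 0.35·t(Marsh)
t(Hillside) = 1 + 0.3·t(Forest) + 0.25·t(Hillside) + 0.15·t(Marsh)
t(Marsh) = 1 + 0.25·t(Forest) + 0.1·t(Hillside) + 0.4·t(Marsh)
Solving: t(Forest) = 4.2299, t(Hillside) = 3.8391, t(Marsh) = 4.0690.
Expected days from Marsh to Meadow: 4.0690.

4.0690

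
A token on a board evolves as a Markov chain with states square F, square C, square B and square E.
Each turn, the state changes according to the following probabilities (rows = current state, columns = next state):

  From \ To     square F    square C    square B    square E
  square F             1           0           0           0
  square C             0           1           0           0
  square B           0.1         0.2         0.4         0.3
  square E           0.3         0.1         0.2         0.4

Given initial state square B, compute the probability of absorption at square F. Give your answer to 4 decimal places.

Let h(s) be the probability of absorption at square F starting from transient state s. Then h(square F) = 1 and h(square C) = 0. By first-step analysis:
h(square B) = 0.1·1 + 0.2·0 + 0.4·h(square B) + 0.3·h(square E)
h(square E) = 0.3·1 + 0.1·0 + 0.2·h(square B) + 0.4·h(square E)
Solving: h(square B) = 0.5000, h(square E) = 0.6667.
Starting from square B, the probability is 0.5000.

0.5000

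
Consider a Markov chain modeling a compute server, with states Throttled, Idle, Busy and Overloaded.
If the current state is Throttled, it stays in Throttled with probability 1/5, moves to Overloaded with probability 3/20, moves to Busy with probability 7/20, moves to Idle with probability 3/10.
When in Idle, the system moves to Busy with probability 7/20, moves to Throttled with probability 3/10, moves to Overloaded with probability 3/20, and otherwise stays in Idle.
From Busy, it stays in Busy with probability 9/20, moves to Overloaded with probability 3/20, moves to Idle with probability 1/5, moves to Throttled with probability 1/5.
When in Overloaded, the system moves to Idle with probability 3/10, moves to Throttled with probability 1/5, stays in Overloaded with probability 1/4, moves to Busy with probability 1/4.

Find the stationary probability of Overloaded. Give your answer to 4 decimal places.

0.1667

Let the stationary distribution be π with π = πP and π_1 + π_2 + π_3 + π_4 = 1.
π_1 = 0.2·π_1 + 0.3·π_2 + 0.2·π_3 + 0.2·π_4
π_2 = 0.3·π_1 + 0.2·π_2 + 0.2·π_3 + 0.3·π_4
π_3 = 0.35·π_1 + 0.35·π_2 + 0.45·π_3 + 0.25·π_4
Solving with the normalization constraint gives π = (0.2239, 0.2391, 0.3704, 0.1667).
So the stationary probability of Overloaded is 0.1667.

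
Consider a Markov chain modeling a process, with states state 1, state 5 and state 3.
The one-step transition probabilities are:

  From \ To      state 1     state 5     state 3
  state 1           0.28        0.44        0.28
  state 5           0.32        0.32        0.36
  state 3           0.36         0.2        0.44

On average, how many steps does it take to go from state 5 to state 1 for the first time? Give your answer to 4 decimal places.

Let t(s) be the expected number of steps to first reach state 1 from state s, with t(state 1) = 0. Conditioning on the first step:
t(state 5) = 1 + 0.32·t(state 5) + 0.36·t(state 3)
t(state 3) = 1 + 0.2·t(state 5) + 0.44·t(state 3)
Solving: t(state 5) = 2.9793, t(state 3) = 2.8497.
Expected steps from state 5 to state 1: 2.9793.

2.9793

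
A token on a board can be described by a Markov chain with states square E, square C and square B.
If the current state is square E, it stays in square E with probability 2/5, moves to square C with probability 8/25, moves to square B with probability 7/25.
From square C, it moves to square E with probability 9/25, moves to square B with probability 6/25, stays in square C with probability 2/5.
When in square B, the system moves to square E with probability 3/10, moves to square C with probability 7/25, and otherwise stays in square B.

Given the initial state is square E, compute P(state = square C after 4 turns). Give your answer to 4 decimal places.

Propagate the distribution vector 4 turns from square E.
After 0 turns: (1.0000, 0.0000, 0.0000)
After 1 turn: (0.4000, 0.3200, 0.2800)
After 2 turns: (0.3592, 0.3344, 0.3064)
After 3 turns: (0.3560, 0.3345, 0.3095)
After 4 turns: (0.3557, 0.3344, 0.3100)
P(in square C after 4 turns) = 0.3344

0.3344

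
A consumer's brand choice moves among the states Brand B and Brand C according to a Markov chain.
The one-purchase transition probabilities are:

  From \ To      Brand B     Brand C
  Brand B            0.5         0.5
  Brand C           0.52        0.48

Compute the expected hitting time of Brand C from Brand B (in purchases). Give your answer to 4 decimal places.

2.0000

Let t(s) be the expected number of purchases to first reach Brand C from state s, with t(Brand C) = 0. Conditioning on the first purchase:
t(Brand B) = 1 + 0.5·t(Brand B)
Solving: t(Brand B) = 2.0000.
Expected purchases from Brand B to Brand C: 2.0000.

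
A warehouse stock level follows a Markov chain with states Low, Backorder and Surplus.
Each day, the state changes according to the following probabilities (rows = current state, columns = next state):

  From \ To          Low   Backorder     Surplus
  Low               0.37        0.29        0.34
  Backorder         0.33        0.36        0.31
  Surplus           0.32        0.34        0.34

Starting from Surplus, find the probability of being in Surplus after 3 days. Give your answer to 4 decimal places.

0.3301

Propagate the distribution vector 3 days from Surplus.
After 0 days: (0.0000, 0.0000, 1.0000)
After 1 day: (0.3200, 0.3400, 0.3400)
After 2 days: (0.3394, 0.3308, 0.3298)
After 3 days: (0.3403, 0.3296, 0.3301)
P(in Surplus after 3 days) = 0.3301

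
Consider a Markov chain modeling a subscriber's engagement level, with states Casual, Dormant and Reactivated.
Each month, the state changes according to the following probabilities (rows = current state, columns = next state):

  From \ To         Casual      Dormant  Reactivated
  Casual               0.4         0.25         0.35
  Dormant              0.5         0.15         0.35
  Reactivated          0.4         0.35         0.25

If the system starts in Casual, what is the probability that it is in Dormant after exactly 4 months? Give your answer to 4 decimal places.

Propagate the distribution vector 4 months from Casual.
After 0 months: (1.0000, 0.0000, 0.0000)
After 1 month: (0.4000, 0.2500, 0.3500)
After 2 months: (0.4250, 0.2600, 0.3150)
After 3 months: (0.4260, 0.2555, 0.3185)
After 4 months: (0.4256, 0.2563, 0.3182)
P(in Dormant after 4 months) = 0.2563

0.2563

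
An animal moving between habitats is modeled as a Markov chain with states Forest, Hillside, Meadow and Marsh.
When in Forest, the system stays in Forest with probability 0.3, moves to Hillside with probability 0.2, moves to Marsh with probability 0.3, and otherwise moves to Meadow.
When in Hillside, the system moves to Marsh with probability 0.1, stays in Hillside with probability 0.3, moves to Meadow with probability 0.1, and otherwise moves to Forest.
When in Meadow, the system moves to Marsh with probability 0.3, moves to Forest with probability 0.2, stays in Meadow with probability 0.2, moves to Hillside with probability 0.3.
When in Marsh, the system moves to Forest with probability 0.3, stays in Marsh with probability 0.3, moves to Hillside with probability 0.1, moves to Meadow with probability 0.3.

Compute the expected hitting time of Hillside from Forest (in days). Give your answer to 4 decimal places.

Let t(s) be the expected number of days to first reach Hillside from state s, with t(Hillside) = 0. Conditioning on the first day:
t(Forest) = 1 + 0.3·t(Forest) + 0.2·t(Meadow) + 0.3·t(Marsh)
t(Meadow) = 1 + 0.2·t(Forest) + 0.2·t(Meadow) + 0.3·t(Marsh)
t(Marsh) = 1 + 0.3·t(Forest) + 0.3·t(Meadow) + 0.3·t(Marsh)
Solving: t(Forest) = 5.1813, t(Meadow) = 4.6632, t(Marsh) = 5.6477.
Expected days from Forest to Hillside: 5.1813.

5.1813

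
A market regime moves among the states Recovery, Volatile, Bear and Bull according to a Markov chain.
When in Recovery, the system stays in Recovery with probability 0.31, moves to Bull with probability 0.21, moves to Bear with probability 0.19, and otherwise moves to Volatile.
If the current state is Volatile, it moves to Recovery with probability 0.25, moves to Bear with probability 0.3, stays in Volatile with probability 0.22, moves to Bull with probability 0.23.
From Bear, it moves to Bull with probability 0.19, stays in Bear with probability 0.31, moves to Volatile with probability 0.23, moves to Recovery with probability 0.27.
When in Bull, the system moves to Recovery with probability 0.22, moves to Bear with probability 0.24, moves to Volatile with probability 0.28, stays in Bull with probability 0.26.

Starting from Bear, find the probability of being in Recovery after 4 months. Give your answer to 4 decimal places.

0.2645

Propagate the distribution vector 4 months from Bear.
After 0 months: (0.0000, 0.0000, 1.0000, 0.0000)
After 1 month: (0.2700, 0.2300, 0.3100, 0.1900)
After 2 months: (0.2667, 0.2534, 0.2620, 0.2179)
After 3 months: (0.2647, 0.2544, 0.2602, 0.2207)
After 4 months: (0.2645, 0.2544, 0.2602, 0.2209)
P(in Recovery after 4 months) = 0.2645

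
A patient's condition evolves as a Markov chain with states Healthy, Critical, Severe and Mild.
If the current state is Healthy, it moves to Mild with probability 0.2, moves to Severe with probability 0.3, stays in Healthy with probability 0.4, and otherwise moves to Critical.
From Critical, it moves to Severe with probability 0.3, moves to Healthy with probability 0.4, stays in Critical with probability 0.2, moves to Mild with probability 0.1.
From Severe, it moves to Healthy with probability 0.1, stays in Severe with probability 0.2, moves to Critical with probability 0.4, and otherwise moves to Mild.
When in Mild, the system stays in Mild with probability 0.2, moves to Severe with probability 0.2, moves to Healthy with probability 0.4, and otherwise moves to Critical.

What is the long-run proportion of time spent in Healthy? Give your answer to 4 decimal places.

Let the stationary distribution be π with π = πP and π_1 + π_2 + π_3 + π_4 = 1.
π_1 = 0.4·π_1 + 0.4·π_2 + 0.1·π_3 + 0.4·π_4
π_2 = 0.1·π_1 + 0.2·π_2 + 0.4·π_3 + 0.2·π_4
π_3 = 0.3·π_1 + 0.3·π_2 + 0.2·π_3 + 0.2·π_4
Solving with the normalization constraint gives π = (0.3237, 0.2185, 0.2542, 0.2036).
So the stationary probability of Healthy is 0.3237.

0.3237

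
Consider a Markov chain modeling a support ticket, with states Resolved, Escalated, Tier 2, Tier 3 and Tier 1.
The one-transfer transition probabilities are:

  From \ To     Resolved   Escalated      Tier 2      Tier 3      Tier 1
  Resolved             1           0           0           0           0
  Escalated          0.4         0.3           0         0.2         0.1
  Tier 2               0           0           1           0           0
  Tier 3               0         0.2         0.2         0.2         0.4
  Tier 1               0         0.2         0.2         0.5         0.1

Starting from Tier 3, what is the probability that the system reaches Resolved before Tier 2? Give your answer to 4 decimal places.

0.3636

Let h(s) be the probability of absorption at Resolved starting from transient state s. Then h(Resolved) = 1 and h(Tier 2) = 0. By first-step analysis:
h(Escalated) = 0.4·1 + 0.3·h(Escalated) + 0.2·h(Tier 3) + 0.1·h(Tier 1)
h(Tier 3) = 0.2·h(Escalated) + 0.2·0 + 0.2·h(Tier 3) + 0.4·h(Tier 1)
h(Tier 1) = 0.2·h(Escalated) + 0.2·0 + 0.5·h(Tier 3) + 0.1·h(Tier 1)
Solving: h(Escalated) = 0.7273, h(Tier 3) = 0.3636, h(Tier 1) = 0.3636.
Starting from Tier 3, the probability is 0.3636.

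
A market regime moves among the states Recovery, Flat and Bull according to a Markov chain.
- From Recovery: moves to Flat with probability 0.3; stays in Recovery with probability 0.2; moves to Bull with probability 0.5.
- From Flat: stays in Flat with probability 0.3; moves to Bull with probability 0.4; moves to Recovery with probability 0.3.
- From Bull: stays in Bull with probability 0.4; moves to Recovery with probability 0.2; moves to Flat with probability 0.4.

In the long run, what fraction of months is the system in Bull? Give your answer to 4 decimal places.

0.4234

Let the stationary distribution be π with π = πP and π_1 + π_2 + π_3 = 1.
π_1 = 0.2·π_1 + 0.3·π_2 + 0.2·π_3
π_2 = 0.3·π_1 + 0.3·π_2 + 0.4·π_3
Solving with the normalization constraint gives π = (0.2342, 0.3423, 0.4234).
So the stationary probability of Bull is 0.4234.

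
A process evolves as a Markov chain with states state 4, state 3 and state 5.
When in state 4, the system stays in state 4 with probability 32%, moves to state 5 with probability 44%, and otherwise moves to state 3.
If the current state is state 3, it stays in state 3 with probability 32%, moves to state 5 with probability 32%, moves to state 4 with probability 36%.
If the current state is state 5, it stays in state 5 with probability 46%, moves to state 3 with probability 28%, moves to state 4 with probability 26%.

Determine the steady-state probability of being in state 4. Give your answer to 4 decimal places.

0.3063

Let the stationary distribution be π with π = πP and π_1 + π_2 + π_3 = 1.
π_1 = 0.32·π_1 + 0.36·π_2 + 0.26·π_3
π_2 = 0.24·π_1 + 0.32·π_2 + 0.28·π_3
Solving with the normalization constraint gives π = (0.3063, 0.2789, 0.4148).
So the stationary probability of state 4 is 0.3063.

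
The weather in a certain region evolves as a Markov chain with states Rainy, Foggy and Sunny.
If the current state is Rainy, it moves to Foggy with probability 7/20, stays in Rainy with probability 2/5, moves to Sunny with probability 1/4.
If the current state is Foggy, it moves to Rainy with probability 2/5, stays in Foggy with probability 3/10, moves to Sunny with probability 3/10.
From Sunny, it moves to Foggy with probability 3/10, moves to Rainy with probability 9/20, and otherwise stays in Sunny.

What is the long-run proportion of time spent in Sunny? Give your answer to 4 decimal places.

Let the stationary distribution be π with π = πP and π_1 + π_2 + π_3 = 1.
π_1 = 0.4·π_1 + 0.4·π_2 + 0.45·π_3
π_2 = 0.35·π_1 + 0.3·π_2 + 0.3·π_3
Solving with the normalization constraint gives π = (0.4133, 0.3207, 0.2660).
So the stationary probability of Sunny is 0.2660.

0.2660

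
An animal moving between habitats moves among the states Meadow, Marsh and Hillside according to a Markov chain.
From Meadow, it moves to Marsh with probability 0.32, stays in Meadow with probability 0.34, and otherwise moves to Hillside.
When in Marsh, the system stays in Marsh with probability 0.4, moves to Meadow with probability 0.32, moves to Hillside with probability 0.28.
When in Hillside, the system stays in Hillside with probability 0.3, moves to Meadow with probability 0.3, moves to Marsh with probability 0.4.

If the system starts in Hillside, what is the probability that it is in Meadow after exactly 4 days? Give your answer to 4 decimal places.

Propagate the distribution vector 4 days from Hillside.
After 0 days: (0.0000, 0.0000, 1.0000)
After 1 day: (0.3000, 0.4000, 0.3000)
After 2 days: (0.3200, 0.3760, 0.3040)
After 3 days: (0.3203, 0.3744, 0.3053)
After 4 days: (0.3203, 0.3744, 0.3053)
P(in Meadow after 4 days) = 0.3203

0.3203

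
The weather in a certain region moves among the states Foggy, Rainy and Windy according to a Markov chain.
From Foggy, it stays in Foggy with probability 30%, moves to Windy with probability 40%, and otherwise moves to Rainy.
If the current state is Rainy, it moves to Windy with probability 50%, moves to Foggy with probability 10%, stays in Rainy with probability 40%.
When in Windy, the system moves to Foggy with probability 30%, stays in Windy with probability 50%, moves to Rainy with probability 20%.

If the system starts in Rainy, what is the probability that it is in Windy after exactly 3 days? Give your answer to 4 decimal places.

Propagate the distribution vector 3 days from Rainy.
After 0 days: (0.0000, 1.0000, 0.0000)
After 1 day: (0.1000, 0.4000, 0.5000)
After 2 days: (0.2200, 0.2900, 0.4900)
After 3 days: (0.2420, 0.2800, 0.4780)
P(in Windy after 3 days) = 0.4780

0.4780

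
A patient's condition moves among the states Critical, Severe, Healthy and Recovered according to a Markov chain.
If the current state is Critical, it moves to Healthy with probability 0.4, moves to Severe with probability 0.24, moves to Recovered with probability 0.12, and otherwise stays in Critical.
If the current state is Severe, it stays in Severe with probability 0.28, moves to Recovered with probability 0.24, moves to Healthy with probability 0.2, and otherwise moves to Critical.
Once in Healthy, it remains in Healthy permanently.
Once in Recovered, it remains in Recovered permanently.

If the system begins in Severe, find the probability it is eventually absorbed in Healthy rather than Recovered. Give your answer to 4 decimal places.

0.5500

Let h(s) be the probability of absorption at Healthy starting from transient state s. Then h(Healthy) = 1 and h(Recovered) = 0. By first-step analysis:
h(Critical) = 0.24·h(Critical) + 0.24·h(Severe) + 0.4·1 + 0.12·0
h(Severe) = 0.28·h(Critical) + 0.28·h(Severe) + 0.2·1 + 0.24·0
Solving: h(Critical) = 0.7000, h(Severe) = 0.5500.
Starting from Severe, the probability is 0.5500.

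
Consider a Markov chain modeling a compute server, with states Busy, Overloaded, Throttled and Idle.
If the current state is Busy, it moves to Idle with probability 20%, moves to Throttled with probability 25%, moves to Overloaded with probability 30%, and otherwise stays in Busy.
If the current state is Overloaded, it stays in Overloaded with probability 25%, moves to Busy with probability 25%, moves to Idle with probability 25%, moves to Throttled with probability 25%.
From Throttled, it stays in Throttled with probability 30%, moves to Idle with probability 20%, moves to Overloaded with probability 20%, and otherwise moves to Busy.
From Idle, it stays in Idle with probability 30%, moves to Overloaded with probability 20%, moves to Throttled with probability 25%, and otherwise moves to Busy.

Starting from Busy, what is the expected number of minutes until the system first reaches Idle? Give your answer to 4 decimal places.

Let t(s) be the expected number of minutes to first reach Idle from state s, with t(Idle) = 0. Conditioning on the first minute:
t(Busy) = 1 + 0.25·t(Busy) + 0.3·t(Overloaded) + 0.25·t(Throttled)
t(Overloaded) = 1 + 0.25·t(Busy) + 0.25·t(Overloaded) + 0.25·t(Throttled)
t(Throttled) = 1 + 0.3·t(Busy) + 0.2·t(Overloaded) + 0.3·t(Throttled)
Solving: t(Busy) = 4.6941, t(Overloaded) = 4.4706, t(Throttled) = 4.7176.
Expected minutes from Busy to Idle: 4.6941.

4.6941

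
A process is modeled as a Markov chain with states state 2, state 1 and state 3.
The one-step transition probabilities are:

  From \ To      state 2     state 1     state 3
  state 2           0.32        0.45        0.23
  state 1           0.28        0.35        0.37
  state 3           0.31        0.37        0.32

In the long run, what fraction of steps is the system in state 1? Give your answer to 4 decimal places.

0.3864

Let the stationary distribution be π with π = πP and π_1 + π_2 + π_3 = 1.
π_1 = 0.32·π_1 + 0.28·π_2 + 0.31·π_3
π_2 = 0.45·π_1 + 0.35·π_2 + 0.37·π_3
Solving with the normalization constraint gives π = (0.3014, 0.3864, 0.3122).
So the stationary probability of state 1 is 0.3864.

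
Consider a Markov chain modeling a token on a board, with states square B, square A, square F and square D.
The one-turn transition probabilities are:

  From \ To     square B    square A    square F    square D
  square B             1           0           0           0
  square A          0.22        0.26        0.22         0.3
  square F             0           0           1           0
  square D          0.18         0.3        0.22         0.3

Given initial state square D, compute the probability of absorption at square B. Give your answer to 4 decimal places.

Let h(s) be the probability of absorption at square B starting from transient state s. Then h(square B) = 1 and h(square F) = 0. By first-step analysis:
h(square A) = 0.22·1 + 0.26·h(square A) + 0.22·0 + 0.3·h(square D)
h(square D) = 0.18·1 + 0.3·h(square A) + 0.22·0 + 0.3·h(square D)
Solving: h(square A) = 0.4860, h(square D) = 0.4654.
Starting from square D, the probability is 0.4654.

0.4654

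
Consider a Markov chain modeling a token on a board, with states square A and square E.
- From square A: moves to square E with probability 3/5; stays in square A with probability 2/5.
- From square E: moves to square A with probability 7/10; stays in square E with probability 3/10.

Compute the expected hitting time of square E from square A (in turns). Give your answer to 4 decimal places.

Let t(s) be the expected number of turns to first reach square E from state s, with t(square E) = 0. Conditioning on the first turn:
t(square A) = 1 + 0.4·t(square A)
Solving: t(square A) = 1.6667.
Expected turns from square A to square E: 1.6667.

1.6667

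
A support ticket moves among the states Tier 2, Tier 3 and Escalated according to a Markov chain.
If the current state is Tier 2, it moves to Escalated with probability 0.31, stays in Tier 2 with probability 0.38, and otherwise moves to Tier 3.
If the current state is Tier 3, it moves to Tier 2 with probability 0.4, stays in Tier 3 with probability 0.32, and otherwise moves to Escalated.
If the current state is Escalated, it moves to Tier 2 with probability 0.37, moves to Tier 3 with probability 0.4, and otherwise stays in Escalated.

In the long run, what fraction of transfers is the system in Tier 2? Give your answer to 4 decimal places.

Let the stationary distribution be π with π = πP and π_1 + π_2 + π_3 = 1.
π_1 = 0.38·π_1 + 0.4·π_2 + 0.37·π_3
π_2 = 0.31·π_1 + 0.32·π_2 + 0.4·π_3
Solving with the normalization constraint gives π = (0.3840, 0.3384, 0.2776).
So the stationary probability of Tier 2 is 0.3840.

0.3840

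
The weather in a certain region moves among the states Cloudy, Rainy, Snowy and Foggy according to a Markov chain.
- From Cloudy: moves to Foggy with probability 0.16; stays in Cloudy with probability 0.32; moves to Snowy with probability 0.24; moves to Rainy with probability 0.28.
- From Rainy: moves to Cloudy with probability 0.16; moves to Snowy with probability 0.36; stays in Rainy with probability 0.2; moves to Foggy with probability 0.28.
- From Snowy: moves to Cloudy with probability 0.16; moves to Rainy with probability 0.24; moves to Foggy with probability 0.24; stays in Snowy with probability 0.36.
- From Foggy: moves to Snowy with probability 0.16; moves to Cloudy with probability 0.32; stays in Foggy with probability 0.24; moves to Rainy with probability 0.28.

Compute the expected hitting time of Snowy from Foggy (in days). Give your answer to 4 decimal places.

Let t(s) be the expected number of days to first reach Snowy from state s, with t(Snowy) = 0. Conditioning on the first day:
t(Cloudy) = 1 + 0.32·t(Cloudy) + 0.28·t(Rainy) + 0.16·t(Foggy)
t(Rainy) = 1 + 0.16·t(Cloudy) + 0.2·t(Rainy) + 0.28·t(Foggy)
t(Foggy) = 1 + 0.32·t(Cloudy) + 0.28·t(Rainy) + 0.24·t(Foggy)
Solving: t(Cloudy) = 3.9294, t(Rainy) = 3.5308, t(Foggy) = 4.2711.
Expected days from Foggy to Snowy: 4.2711.

4.2711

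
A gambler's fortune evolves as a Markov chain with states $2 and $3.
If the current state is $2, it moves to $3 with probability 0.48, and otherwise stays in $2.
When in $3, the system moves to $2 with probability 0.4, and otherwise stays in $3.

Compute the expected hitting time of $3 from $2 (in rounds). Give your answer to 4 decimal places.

Let t(s) be the expected number of rounds to first reach $3 from state s, with t($3) = 0. Conditioning on the first round:
t($2) = 1 + 0.52·t($2)
Solving: t($2) = 2.0833.
Expected rounds from $2 to $3: 2.0833.

2.0833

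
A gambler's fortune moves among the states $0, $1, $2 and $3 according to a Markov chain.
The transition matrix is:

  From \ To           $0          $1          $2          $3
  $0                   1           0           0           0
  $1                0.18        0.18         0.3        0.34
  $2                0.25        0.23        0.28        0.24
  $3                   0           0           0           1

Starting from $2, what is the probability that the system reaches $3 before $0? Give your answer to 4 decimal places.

0.5274

Let h(s) be the probability of absorption at $3 starting from transient state s. Then h($3) = 1 and h($0) = 0. By first-step analysis:
h($1) = 0.18·0 + 0.18·h($1) + 0.3·h($2) + 0.34·1
h($2) = 0.25·0 + 0.23·h($1) + 0.28·h($2) + 0.24·1
Solving: h($1) = 0.6076, h($2) = 0.5274.
Starting from $2, the probability is 0.5274.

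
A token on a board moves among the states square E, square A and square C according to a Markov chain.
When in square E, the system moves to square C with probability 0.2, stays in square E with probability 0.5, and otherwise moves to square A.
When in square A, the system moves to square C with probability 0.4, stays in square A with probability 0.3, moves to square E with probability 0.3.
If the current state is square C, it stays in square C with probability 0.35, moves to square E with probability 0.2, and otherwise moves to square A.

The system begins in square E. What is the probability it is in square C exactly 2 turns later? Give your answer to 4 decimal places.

0.2900

Sum over the intermediate state after 1 turn:
P = P(square E→square E)·P(square E→square C) + P(square E→square A)·P(square A→square C) + P(square E→square C)·P(square C→square C)
  = 0.5×0.2 + 0.3×0.4 + 0.2×0.35
  = 0.1000 + 0.1200 + 0.0700 = 0.2900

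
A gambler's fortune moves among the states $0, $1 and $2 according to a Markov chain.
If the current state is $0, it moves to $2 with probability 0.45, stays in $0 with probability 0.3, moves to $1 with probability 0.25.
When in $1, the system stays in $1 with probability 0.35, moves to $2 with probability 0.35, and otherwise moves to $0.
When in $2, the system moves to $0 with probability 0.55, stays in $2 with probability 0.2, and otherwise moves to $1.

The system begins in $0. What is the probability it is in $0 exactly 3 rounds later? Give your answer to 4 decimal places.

0.3781

Propagate the distribution vector 3 rounds from $0.
After 0 rounds: (1.0000, 0.0000, 0.0000)
After 1 round: (0.3000, 0.2500, 0.4500)
After 2 rounds: (0.4125, 0.2750, 0.3125)
After 3 rounds: (0.3781, 0.2775, 0.3444)
P(in $0 after 3 rounds) = 0.3781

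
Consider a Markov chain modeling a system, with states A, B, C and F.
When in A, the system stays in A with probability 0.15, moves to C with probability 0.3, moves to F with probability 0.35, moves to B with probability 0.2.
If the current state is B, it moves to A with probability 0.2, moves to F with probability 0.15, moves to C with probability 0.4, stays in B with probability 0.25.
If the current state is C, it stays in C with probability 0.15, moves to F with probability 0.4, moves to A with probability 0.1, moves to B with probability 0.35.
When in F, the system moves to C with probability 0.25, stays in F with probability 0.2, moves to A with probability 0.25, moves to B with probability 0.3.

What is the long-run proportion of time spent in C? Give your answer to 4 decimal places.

Let the stationary distribution be π with π = πP and π_1 + π_2 + π_3 + π_4 = 1.
π_1 = 0.15·π_1 + 0.2·π_2 + 0.1·π_3 + 0.25·π_4
π_2 = 0.2·π_1 + 0.25·π_2 + 0.35·π_3 + 0.3·π_4
π_3 = 0.3·π_1 + 0.4·π_2 + 0.15·π_3 + 0.25·π_4
Solving with the normalization constraint gives π = (0.1771, 0.2819, 0.2738, 0.2672).
So the stationary probability of C is 0.2738.

0.2738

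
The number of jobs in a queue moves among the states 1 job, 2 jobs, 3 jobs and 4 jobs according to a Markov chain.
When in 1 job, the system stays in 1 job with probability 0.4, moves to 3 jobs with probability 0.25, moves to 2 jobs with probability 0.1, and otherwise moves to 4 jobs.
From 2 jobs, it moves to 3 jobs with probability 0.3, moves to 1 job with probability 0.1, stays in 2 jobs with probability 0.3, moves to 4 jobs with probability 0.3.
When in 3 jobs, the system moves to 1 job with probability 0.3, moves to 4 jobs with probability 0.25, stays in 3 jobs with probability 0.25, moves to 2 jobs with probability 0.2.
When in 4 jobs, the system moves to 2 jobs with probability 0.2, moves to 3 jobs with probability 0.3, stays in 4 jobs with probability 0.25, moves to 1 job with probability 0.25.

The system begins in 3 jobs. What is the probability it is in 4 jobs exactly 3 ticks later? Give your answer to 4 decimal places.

0.2595

Propagate the distribution vector 3 ticks from 3 jobs.
After 0 ticks: (0.0000, 0.0000, 1.0000, 0.0000)
After 1 tick: (0.3000, 0.2000, 0.2500, 0.2500)
After 2 ticks: (0.2775, 0.1900, 0.2725, 0.2600)
After 3 ticks: (0.2768, 0.1913, 0.2725, 0.2595)
P(in 4 jobs after 3 ticks) = 0.2595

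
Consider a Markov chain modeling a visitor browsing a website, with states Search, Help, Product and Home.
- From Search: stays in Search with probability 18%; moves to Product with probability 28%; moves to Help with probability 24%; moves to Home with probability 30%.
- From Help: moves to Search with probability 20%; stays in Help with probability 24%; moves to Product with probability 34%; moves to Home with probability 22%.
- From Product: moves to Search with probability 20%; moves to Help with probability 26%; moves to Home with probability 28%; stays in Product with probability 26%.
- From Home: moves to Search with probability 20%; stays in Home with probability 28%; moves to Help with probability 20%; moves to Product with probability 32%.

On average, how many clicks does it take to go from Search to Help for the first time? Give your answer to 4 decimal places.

4.2703

Let t(s) be the expected number of clicks to first reach Help from state s, with t(Help) = 0. Conditioning on the first click:
t(Search) = 1 + 0.18·t(Search) + 0.28·t(Product) + 0.3·t(Home)
t(Product) = 1 + 0.2·t(Search) + 0.26·t(Product) + 0.28·t(Home)
t(Home) = 1 + 0.2·t(Search) + 0.32·t(Product) + 0.28·t(Home)
Solving: t(Search) = 4.2703, t(Product) = 4.1833, t(Home) = 4.4343.
Expected clicks from Search to Help: 4.2703.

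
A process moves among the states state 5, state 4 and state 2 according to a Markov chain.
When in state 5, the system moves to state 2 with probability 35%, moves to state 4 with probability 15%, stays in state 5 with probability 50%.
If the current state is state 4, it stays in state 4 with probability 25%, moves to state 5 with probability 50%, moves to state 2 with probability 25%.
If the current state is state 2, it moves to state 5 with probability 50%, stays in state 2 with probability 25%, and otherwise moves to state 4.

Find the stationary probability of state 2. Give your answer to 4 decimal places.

0.3000

Let the stationary distribution be π with π = πP and π_1 + π_2 + π_3 = 1.
π_1 = 0.5·π_1 + 0.5·π_2 + 0.5·π_3
π_2 = 0.15·π_1 + 0.25·π_2 + 0.25·π_3
Solving with the normalization constraint gives π = (0.5000, 0.2000, 0.3000).
So the stationary probability of state 2 is 0.3000.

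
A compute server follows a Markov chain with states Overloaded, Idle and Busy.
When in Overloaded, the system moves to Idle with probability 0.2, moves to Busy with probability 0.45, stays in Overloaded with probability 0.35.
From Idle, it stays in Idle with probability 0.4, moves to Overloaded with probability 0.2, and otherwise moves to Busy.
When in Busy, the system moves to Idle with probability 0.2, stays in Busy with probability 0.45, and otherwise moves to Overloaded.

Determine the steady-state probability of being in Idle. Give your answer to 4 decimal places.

Let the stationary distribution be π with π = πP and π_1 + π_2 + π_3 = 1.
π_1 = 0.35·π_1 + 0.2·π_2 + 0.35·π_3
π_2 = 0.2·π_1 + 0.4·π_2 + 0.2·π_3
Solving with the normalization constraint gives π = (0.3125, 0.2500, 0.4375).
So the stationary probability of Idle is 0.2500.

0.2500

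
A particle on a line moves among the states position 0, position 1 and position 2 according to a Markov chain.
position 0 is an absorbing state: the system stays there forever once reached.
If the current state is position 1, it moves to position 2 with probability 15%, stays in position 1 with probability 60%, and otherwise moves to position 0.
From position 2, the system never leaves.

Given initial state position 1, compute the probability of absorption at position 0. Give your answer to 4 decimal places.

0.6250

Let h(s) be the probability of absorption at position 0 starting from transient state s. Then h(position 0) = 1 and h(position 2) = 0. By first-step analysis:
h(position 1) = 0.25·1 + 0.6·h(position 1) + 0.15·0
Solving: h(position 1) = 0.6250.
Starting from position 1, the probability is 0.6250.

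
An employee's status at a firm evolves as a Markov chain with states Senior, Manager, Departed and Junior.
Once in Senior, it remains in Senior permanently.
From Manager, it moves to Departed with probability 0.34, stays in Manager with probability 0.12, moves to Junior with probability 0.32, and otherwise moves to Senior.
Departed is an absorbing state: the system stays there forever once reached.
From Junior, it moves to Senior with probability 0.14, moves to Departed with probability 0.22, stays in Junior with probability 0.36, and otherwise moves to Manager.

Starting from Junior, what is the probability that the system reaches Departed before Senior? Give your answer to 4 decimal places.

0.6098

Let h(s) be the probability of absorption at Departed starting from transient state s. Then h(Departed) = 1 and h(Senior) = 0. By first-step analysis:
h(Manager) = 0.22·0 + 0.12·h(Manager) + 0.34·1 + 0.32·h(Junior)
h(Junior) = 0.14·0 + 0.28·h(Manager) + 0.22·1 + 0.36·h(Junior)
Solving: h(Manager) = 0.6081, h(Junior) = 0.6098.
Starting from Junior, the probability is 0.6098.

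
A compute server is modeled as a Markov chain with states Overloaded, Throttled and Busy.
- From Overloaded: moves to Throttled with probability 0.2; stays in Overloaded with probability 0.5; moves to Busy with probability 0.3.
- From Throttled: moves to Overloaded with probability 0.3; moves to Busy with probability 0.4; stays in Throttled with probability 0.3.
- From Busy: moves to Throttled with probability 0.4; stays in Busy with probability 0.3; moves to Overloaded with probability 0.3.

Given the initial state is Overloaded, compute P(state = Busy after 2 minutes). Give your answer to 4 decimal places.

Sum over the intermediate state after 1 minute:
P = P(Overloaded→Overloaded)·P(Overloaded→Busy) + P(Overloaded→Throttled)·P(Throttled→Busy) + P(Overloaded→Busy)·P(Busy→Busy)
  = 0.5×0.3 + 0.2×0.4 + 0.3×0.3
  = 0.1500 + 0.0800 + 0.0900 = 0.3200

0.3200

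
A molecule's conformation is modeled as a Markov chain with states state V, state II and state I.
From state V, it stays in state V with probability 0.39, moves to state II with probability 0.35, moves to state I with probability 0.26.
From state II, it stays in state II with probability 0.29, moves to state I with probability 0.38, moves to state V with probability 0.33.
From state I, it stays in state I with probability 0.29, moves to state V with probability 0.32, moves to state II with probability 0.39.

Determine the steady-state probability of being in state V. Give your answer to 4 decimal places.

Let the stationary distribution be π with π = πP and π_1 + π_2 + π_3 = 1.
π_1 = 0.39·π_1 + 0.33·π_2 + 0.32·π_3
π_2 = 0.35·π_1 + 0.29·π_2 + 0.39·π_3
Solving with the normalization constraint gives π = (0.3478, 0.3419, 0.3103).
So the stationary probability of state V is 0.3478.

0.3478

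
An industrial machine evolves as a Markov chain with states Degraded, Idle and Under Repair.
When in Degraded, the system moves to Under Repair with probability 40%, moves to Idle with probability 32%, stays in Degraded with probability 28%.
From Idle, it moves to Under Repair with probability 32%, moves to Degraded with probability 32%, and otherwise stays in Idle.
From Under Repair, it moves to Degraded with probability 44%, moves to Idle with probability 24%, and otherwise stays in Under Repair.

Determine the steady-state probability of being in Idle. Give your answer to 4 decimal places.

0.3043

Let the stationary distribution be π with π = πP and π_1 + π_2 + π_3 = 1.
π_1 = 0.28·π_1 + 0.32·π_2 + 0.44·π_3
π_2 = 0.32·π_1 + 0.36·π_2 + 0.24·π_3
Solving with the normalization constraint gives π = (0.3478, 0.3043, 0.3478).
So the stationary probability of Idle is 0.3043.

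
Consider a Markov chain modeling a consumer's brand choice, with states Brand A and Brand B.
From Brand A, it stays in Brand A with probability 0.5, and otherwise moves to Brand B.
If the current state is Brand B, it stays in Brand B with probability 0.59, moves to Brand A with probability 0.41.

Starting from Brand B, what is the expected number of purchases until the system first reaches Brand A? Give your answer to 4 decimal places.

Let t(s) be the expected number of purchases to first reach Brand A from state s, with t(Brand A) = 0. Conditioning on the first purchase:
t(Brand B) = 1 + 0.59·t(Brand B)
Solving: t(Brand B) = 2.4390.
Expected purchases from Brand B to Brand A: 2.4390.

2.4390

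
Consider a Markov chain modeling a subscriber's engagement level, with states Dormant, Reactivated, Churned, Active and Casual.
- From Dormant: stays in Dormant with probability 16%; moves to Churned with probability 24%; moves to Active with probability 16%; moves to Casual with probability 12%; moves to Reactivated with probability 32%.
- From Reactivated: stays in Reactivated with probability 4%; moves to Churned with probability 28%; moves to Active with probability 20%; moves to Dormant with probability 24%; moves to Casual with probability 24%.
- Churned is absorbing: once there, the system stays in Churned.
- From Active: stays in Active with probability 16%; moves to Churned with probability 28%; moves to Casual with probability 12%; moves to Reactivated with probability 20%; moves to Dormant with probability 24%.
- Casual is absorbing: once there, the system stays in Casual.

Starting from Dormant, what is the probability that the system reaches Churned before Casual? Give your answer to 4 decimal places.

Let h(s) be the probability of absorption at Churned starting from transient state s. Then h(Churned) = 1 and h(Casual) = 0. By first-step analysis:
h(Dormant) = 0.16·h(Dormant) + 0.32·h(Reactivated) + 0.24·1 + 0.16·h(Active) + 0.12·0
h(Reactivated) = 0.24·h(Dormant) + 0.04·h(Reactivated) + 0.28·1 + 0.2·h(Active) + 0.24·0
h(Active) = 0.24·h(Dormant) + 0.2·h(Reactivated) + 0.28·1 + 0.16·h(Active) + 0.12·0
Solving: h(Dormant) = 0.6336, h(Reactivated) = 0.5863, h(Active) = 0.6540.
Starting from Dormant, the probability is 0.6336.

0.6336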